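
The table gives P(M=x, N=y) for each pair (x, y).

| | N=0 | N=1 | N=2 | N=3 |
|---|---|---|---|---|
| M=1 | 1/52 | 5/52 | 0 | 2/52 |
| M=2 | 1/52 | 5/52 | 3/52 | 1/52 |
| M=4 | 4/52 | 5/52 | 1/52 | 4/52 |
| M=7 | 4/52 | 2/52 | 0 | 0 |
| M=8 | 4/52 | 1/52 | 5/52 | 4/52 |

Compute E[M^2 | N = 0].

521/14

P(N = 0) = 7/26.
Summing M^2·P(M=x,N=y) over the conditioning event gives 521/52.
E[M^2 | N = 0] = (521/52) / (7/26) = 521/14.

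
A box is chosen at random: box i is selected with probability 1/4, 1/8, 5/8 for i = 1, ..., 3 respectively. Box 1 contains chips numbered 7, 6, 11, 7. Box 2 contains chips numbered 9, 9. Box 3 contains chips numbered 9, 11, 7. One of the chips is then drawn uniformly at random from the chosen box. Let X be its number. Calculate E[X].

E[X | box 1] = (7+6+11+7)/4 = 31/4.
E[X | box 2] = (9+9)/2 = 9.
E[X | box 3] = (9+11+7)/3 = 9.
E[X] = (1/4)·(31/4) + (1/8)·(9) + (5/8)·(9) = 139/16.

139/16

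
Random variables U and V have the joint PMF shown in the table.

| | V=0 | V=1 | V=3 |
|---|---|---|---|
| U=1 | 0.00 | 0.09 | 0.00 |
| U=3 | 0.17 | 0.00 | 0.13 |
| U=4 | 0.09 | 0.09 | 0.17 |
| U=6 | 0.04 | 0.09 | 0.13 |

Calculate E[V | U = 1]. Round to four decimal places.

P(U = 1) = 0.09.
Σ V·P over the event = 1·(0.09) = 0.09.
E[V | U = 1] = (0.09) / (0.09) = 1.0000.

1.0000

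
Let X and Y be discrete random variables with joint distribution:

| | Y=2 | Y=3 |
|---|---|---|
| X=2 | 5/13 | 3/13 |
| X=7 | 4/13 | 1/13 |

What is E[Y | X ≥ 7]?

P(X ≥ 7) = 5/13.
Σ Y·P over the event = 2·(4/13) + 3·(1/13) = 11/13.
E[Y | X ≥ 7] = (11/13) / (5/13) = 11/5.

11/5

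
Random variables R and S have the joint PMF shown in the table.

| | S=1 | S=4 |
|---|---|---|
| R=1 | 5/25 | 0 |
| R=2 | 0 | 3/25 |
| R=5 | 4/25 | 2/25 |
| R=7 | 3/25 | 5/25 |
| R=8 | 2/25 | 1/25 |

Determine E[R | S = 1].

31/7

P(S = 1) = 14/25.
Σ R·P over the event = 1·(5/25) + 5·(4/25) + 7·(3/25) + 8·(2/25) = 62/25.
E[R | S = 1] = (62/25) / (14/25) = 31/7.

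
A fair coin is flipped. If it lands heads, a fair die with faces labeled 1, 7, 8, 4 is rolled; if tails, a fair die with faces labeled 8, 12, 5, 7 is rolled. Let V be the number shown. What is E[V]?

E[V | heads] = (1+7+8+4)/4 = 5.
E[V | tails] = (8+12+5+7)/4 = 8.
E[V] = (1/2)·(5) + (1/2)·(8) = 13/2.

13/2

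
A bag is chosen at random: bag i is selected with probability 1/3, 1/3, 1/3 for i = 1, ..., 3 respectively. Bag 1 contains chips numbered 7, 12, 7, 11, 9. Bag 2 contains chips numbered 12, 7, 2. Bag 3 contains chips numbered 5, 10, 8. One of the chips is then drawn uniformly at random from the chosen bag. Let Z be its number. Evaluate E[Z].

E[Z | bag 1] = (7+12+7+11+9)/5 = 46/5.
E[Z | bag 2] = (12+7+2)/3 = 7.
E[Z | bag 3] = (5+10+8)/3 = 23/3.
By the law of total expectation,
E[Z] = (1/3)·(46/5) + (1/3)·(7) + (1/3)·(23/3) = 358/45.

358/45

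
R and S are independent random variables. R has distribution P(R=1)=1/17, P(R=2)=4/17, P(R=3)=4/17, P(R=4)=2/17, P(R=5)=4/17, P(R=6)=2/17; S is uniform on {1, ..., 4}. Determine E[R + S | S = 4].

129/17

P(S = 4) = 1/4.
Summing (R+S)·P(x,y) over outcomes with S = 4 gives 129/68.
E[R + S | S = 4] = (129/68) / (1/4) = 129/17.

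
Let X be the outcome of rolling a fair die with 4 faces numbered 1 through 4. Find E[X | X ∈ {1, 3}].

P(X ∈ {1, 3}) = 1/2.
Σ over the event: 1·1/4 + 3·1/4 = 1.
E[X | X ∈ {1, 3}] = (1) / (1/2) = 2.

2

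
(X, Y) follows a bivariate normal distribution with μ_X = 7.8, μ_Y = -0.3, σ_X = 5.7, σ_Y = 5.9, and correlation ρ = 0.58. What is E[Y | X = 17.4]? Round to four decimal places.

5.4634

For a bivariate normal, E[Y | X=x] = μ_Y + ρ·(σ_Y/σ_X)·(x − μ_X).
E[Y | X=17.4] = -0.3 + (0.58)·(5.9/5.7)·(17.4 − (7.8)) = -0.3 + (0.60035)·(9.6) = 5.4634.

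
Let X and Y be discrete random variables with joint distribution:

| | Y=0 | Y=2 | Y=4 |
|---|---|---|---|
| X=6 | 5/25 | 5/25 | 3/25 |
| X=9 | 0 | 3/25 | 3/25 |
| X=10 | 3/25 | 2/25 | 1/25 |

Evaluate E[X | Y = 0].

15/2

P(Y = 0) = 8/25.
Σ X·P over the event = 6·(5/25) + 10·(3/25) = 12/5.
E[X | Y = 0] = (12/5) / (8/25) = 15/2.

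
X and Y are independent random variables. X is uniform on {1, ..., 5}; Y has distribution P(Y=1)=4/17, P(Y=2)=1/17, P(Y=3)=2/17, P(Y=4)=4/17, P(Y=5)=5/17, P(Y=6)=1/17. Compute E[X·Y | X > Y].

214/27

P(X > Y) = 27/85.
Summing XY·P(x,y) over outcomes with X > Y gives 214/85.
E[X·Y | X > Y] = (214/85) / (27/85) = 214/27.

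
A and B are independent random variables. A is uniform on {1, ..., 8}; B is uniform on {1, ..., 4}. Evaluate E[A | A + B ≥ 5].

67/13

P(A + B ≥ 5) = 13/16.
Summing A·P(x,y) over outcomes with A + B ≥ 5 gives 67/16.
E[A | A + B ≥ 5] = (67/16) / (13/16) = 67/13.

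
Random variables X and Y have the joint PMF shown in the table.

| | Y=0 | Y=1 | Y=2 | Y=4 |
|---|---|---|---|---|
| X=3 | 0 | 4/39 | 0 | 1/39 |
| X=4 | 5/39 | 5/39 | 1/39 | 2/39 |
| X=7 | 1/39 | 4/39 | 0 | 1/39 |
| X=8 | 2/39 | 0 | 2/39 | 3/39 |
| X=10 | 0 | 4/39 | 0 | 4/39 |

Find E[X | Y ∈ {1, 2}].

P(Y ∈ {1, 2}) = 20/39.
Σ X·P over the event = 3·(4/39) + 4·(5/39) + 4·(1/39) + 7·(4/39) + 8·(2/39) + 10·(4/39) = 40/13.
E[X | Y ∈ {1, 2}] = (40/13) / (20/39) = 6.

6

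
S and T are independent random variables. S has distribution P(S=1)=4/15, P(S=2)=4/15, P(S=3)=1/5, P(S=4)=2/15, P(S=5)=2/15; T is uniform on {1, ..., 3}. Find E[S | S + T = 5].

25/9

P(S + T = 5) = 1/5.
Summing S·P(x,y) over outcomes with S + T = 5 gives 5/9.
E[S | S + T = 5] = (5/9) / (1/5) = 25/9.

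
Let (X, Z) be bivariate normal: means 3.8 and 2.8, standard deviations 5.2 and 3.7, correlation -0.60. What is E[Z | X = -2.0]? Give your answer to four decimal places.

E[Z | X=x] = μ_Z + ρ(σ_Z/σ_X)(x − μ_X) for jointly normal variables.
E[Z | X=-2.0] = 2.8 + (-0.60)·(3.7/5.2)·(-2.0 − (3.8)) = 2.8 + (-0.426923)·(-5.8) = 5.2762.

5.2762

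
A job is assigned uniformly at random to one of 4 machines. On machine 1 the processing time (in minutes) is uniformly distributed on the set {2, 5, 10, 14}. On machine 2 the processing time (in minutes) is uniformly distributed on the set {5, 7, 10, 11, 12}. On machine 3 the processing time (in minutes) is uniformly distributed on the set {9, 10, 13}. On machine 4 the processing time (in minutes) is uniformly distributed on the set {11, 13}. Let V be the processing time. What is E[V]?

473/48

E[V | machine 1] = (2+5+10+14)/4 = 31/4.
E[V | machine 2] = (5+7+10+11+12)/5 = 9.
E[V | machine 3] = (9+10+13)/3 = 32/3.
E[V | machine 4] = (11+13)/2 = 12.
By the law of total expectation,
E[V] = (1/4)·(31/4) + (1/4)·(9) + (1/4)·(32/3) + (1/4)·(12) = 473/48.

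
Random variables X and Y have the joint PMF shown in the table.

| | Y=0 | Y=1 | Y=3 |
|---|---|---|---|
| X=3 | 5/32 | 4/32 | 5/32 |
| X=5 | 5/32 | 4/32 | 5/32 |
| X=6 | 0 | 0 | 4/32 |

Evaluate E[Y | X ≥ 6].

P(X ≥ 6) = 1/8.
Σ Y·P over the event = 3·(4/32) = 3/8.
E[Y | X ≥ 6] = (3/8) / (1/8) = 3.

3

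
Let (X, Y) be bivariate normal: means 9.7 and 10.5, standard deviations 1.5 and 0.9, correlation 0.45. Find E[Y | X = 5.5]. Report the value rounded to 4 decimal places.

9.3660

The regression of Y on X has slope ρ·σ_Y/σ_X and passes through (μ_X, μ_Y).
E[Y | X=5.5] = 10.5 + (0.45)·(0.9/1.5)·(5.5 − (9.7)) = 10.5 + (0.27)·(-4.2) = 9.3660.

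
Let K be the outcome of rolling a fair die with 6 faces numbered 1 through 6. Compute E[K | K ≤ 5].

3

Given K ≤ 5, K is equally likely to be any of {1, 2, 3, 4, 5}.
E[K | K ≤ 5] = (1 + 2 + 3 + 4 + 5) / 5 = 3.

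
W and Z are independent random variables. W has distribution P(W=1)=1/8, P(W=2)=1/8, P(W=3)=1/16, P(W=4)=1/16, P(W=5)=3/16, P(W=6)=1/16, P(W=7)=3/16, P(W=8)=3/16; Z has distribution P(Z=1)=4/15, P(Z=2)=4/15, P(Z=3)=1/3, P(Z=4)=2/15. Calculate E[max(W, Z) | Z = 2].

P(Z = 2) = 4/15.
Summing max(W,Z)·P(x,y) over outcomes with Z = 2 gives 27/20.
E[max(W, Z) | Z = 2] = (27/20) / (4/15) = 81/16.

81/16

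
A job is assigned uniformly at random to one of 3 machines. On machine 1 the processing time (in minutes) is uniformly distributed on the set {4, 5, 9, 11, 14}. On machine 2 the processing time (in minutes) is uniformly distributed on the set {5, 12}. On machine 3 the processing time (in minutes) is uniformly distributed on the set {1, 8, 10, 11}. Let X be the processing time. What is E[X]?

41/5

E[X | machine 1] = (4+5+9+11+14)/5 = 43/5.
E[X | machine 2] = (5+12)/2 = 17/2.
E[X | machine 3] = (1+8+10+11)/4 = 15/2.
By the law of total expectation,
E[X] = (1/3)·(43/5) + (1/3)·(17/2) + (1/3)·(15/2) = 41/5.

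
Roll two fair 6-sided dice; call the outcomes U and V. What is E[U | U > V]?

P(U > V) = 5/12.
Summing U·P(x,y) over outcomes with U > V gives 35/18.
E[U | U > V] = (35/18) / (5/12) = 14/3.

14/3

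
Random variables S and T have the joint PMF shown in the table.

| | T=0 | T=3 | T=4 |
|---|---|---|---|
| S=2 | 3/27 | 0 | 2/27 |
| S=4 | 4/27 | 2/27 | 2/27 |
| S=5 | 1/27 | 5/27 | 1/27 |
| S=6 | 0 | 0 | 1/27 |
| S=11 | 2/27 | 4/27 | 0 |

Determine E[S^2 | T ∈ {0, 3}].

328/7

P(T ∈ {0, 3}) = 7/9.
Summing S^2·P(S=x,T=y) over the conditioning event gives 328/9.
E[S^2 | T ∈ {0, 3}] = (328/9) / (7/9) = 328/7.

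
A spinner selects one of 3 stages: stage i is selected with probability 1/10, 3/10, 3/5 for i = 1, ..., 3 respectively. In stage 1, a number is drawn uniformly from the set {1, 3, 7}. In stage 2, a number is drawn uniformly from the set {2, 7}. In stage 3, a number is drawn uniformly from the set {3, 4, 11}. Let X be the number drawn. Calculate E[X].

319/60

E[X | stage 1] = (1+3+7)/3 = 11/3.
E[X | stage 2] = (2+7)/2 = 9/2.
E[X | stage 3] = (3+4+11)/3 = 6.
By the law of total expectation,
E[X] = (1/10)·(11/3) + (3/10)·(9/2) + (3/5)·(6) = 319/60.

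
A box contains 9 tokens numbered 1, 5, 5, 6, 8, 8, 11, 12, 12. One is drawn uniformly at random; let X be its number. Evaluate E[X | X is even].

46/5

P(X is even) = 5/9.
Σ over the event: 6·1/9 + 8·2/9 + 12·2/9 = 46/9.
E[X | X is even] = (46/9) / (5/9) = 46/5.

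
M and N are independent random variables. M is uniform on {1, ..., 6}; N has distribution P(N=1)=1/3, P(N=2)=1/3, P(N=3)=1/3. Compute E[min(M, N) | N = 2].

11/6

P(N = 2) = 1/3.
Summing min(M,N)·P(x,y) over outcomes with N = 2 gives 11/18.
E[min(M, N) | N = 2] = (11/18) / (1/3) = 11/6.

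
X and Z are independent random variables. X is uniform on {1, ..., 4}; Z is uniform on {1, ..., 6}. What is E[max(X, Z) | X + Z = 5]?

Outcomes with X + Z = 5: (1,4), (2,3), (3,2), (4,1), each with probability 1/24.
E[max(X, Z) | X + Z = 5] = (4 + 3 + 3 + 4) / 4 = 7/2.

7/2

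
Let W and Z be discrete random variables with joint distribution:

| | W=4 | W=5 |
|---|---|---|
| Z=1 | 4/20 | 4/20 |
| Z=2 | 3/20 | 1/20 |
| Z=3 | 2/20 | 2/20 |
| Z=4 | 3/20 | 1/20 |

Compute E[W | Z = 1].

9/2

P(Z = 1) = 2/5.
Σ W·P over the event = 4·(4/20) + 5·(4/20) = 9/5.
E[W | Z = 1] = (9/5) / (2/5) = 9/2.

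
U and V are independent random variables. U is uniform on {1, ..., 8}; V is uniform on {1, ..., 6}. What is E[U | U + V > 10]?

7

Outcomes with U + V > 10: (5,6), (6,5), (6,6), (7,4), (7,5), (7,6), (8,3), (8,4), (8,5), (8,6), each with probability 1/48.
E[U | U + V > 10] = (5 + 6 + 6 + 7 + 7 + 7 + 8 + 8 + 8 + 8) / 10 = 7.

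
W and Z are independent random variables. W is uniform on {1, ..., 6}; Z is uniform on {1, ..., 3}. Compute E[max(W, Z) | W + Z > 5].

44/9

P(W + Z > 5) = 1/2.
Summing max(W,Z)·P(x,y) over outcomes with W + Z > 5 gives 22/9.
E[max(W, Z) | W + Z > 5] = (22/9) / (1/2) = 44/9.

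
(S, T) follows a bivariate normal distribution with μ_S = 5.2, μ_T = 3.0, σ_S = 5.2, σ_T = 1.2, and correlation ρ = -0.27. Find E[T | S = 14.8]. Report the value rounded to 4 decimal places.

2.4018

The regression of T on S has slope ρ·σ_T/σ_S and passes through (μ_S, μ_T).
E[T | S=14.8] = 3.0 + (-0.27)·(1.2/5.2)·(14.8 − (5.2)) = 3.0 + (-0.062308)·(9.6) = 2.4018.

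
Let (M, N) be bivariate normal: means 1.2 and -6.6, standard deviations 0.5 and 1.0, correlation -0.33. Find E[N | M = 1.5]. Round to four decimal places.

The regression of N on M has slope ρ·σ_N/σ_M and passes through (μ_M, μ_N).
E[N | M=1.5] = -6.6 + (-0.33)·(1.0/0.5)·(1.5 − (1.2)) = -6.6 + (-0.66)·(0.3) = -6.7980.

-6.7980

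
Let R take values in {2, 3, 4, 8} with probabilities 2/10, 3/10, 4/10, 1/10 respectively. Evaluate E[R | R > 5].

8

P(R > 5) = 1/10.
Σ over the event: 8·1/10 = 4/5.
E[R | R > 5] = (4/5) / (1/10) = 8.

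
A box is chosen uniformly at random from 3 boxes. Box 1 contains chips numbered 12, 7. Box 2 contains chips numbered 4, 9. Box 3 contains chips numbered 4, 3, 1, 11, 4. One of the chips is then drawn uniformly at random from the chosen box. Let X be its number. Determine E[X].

103/15

E[X | box 1] = (12+7)/2 = 19/2.
E[X | box 2] = (4+9)/2 = 13/2.
E[X | box 3] = (4+3+1+11+4)/5 = 23/5.
By the law of total expectation,
E[X] = (1/3)·(19/2) + (1/3)·(13/2) + (1/3)·(23/5) = 103/15.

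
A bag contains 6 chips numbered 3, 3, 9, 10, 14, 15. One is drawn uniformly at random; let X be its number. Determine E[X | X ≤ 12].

25/4

P(X ≤ 12) = 2/3.
Σ over the event: 3·1/3 + 9·1/6 + 10·1/6 = 25/6.
E[X | X ≤ 12] = (25/6) / (2/3) = 25/4.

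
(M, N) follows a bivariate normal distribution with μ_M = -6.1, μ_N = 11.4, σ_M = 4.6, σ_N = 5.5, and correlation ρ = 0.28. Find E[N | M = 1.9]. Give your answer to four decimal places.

The regression of N on M has slope ρ·σ_N/σ_M and passes through (μ_M, μ_N).
E[N | M=1.9] = 11.4 + (0.28)·(5.5/4.6)·(1.9 − (-6.1)) = 11.4 + (0.334783)·(8) = 14.0783.

14.0783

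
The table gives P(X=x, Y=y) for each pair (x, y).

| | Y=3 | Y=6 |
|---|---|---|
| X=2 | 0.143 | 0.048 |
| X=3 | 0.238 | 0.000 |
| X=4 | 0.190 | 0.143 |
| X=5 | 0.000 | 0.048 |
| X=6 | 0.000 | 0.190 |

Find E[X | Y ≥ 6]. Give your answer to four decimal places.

P(Y ≥ 6) = 0.429.
Summing X·P(X=x,Y=y) over the conditioning event gives 2.048.
E[X | Y ≥ 6] = (2.048) / (0.429) = 4.7739.

4.7739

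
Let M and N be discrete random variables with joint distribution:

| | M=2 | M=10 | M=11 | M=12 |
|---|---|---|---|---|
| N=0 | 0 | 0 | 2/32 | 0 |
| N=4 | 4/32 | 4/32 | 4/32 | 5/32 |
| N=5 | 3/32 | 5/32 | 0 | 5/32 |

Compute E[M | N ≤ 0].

11

P(N ≤ 0) = 1/16.
Σ M·P over the event = 11·(2/32) = 11/16.
E[M | N ≤ 0] = (11/16) / (1/16) = 11.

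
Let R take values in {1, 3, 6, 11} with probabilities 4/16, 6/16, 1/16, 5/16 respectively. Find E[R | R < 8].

P(R < 8) = 11/16.
Σ over the event: 1·1/4 + 3·3/8 + 6·1/16 = 7/4.
E[R | R < 8] = (7/4) / (11/16) = 28/11.

28/11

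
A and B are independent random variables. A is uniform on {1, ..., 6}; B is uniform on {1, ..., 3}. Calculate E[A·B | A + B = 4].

10/3

Outcomes with A + B = 4: (1,3), (2,2), (3,1), each with probability 1/18.
E[A·B | A + B = 4] = (3 + 4 + 3) / 3 = 10/3.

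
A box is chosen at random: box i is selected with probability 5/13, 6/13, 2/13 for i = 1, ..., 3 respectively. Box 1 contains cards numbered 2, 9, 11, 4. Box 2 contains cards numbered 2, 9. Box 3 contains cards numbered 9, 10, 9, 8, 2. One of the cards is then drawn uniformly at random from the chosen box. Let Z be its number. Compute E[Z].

807/130

E[Z | box 1] = (2+9+11+4)/4 = 13/2.
E[Z | box 2] = (2+9)/2 = 11/2.
E[Z | box 3] = (9+10+9+8+2)/5 = 38/5.
E[Z] = (5/13)·(13/2) + (6/13)·(11/2) + (2/13)·(38/5) = 807/130.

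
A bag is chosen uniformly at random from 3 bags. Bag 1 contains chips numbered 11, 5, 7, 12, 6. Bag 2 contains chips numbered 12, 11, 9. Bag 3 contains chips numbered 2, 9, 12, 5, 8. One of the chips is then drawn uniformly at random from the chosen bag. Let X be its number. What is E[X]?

391/45

E[X | bag 1] = (11+5+7+12+6)/5 = 41/5.
E[X | bag 2] = (12+11+9)/3 = 32/3.
E[X | bag 3] = (2+9+12+5+8)/5 = 36/5.
E[X] = (1/3)·(41/5) + (1/3)·(32/3) + (1/3)·(36/5) = 391/45.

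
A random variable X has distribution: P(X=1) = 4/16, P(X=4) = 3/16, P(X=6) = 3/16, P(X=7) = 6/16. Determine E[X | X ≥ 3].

6

P(X ≥ 3) = 3/4.
Σ over the event: 4·3/16 + 6·3/16 + 7·3/8 = 9/2.
E[X | X ≥ 3] = (9/2) / (3/4) = 6.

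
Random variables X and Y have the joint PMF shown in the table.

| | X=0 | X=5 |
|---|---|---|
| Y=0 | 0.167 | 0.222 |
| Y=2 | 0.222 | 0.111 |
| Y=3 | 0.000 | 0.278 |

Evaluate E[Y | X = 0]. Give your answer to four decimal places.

1.1414

P(X = 0) = 0.389.
Σ Y·P over the event = 0·(0.167) + 2·(0.222) = 0.444.
E[Y | X = 0] = (0.444) / (0.389) = 1.1414.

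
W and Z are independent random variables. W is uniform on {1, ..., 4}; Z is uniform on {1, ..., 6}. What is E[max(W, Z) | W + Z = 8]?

P(W + Z = 8) = 1/8.
Summing max(W,Z)·P(x,y) over outcomes with W + Z = 8 gives 5/8.
E[max(W, Z) | W + Z = 8] = (5/8) / (1/8) = 5.

5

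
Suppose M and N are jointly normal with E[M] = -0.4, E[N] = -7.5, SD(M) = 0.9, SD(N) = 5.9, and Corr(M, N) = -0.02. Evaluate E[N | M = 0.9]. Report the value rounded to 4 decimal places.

E[N | M=x] = μ_N + ρ(σ_N/σ_M)(x − μ_M) for jointly normal variables.
E[N | M=0.9] = -7.5 + (-0.02)·(5.9/0.9)·(0.9 − (-0.4)) = -7.5 + (-0.13111)·(1.3) = -7.6704.

-7.6704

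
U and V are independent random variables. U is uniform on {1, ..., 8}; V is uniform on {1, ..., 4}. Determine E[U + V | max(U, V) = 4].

Outcomes with max(U, V) = 4: (1,4), (2,4), (3,4), (4,1), (4,2), (4,3), (4,4), each with probability 1/32.
E[U + V | max(U, V) = 4] = (5 + 6 + 7 + 5 + 6 + 7 + 8) / 7 = 44/7.

44/7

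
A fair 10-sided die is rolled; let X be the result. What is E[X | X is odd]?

5

Given X is odd, X is equally likely to be any of {1, 3, 5, 7, 9}.
E[X | X is odd] = (1 + 3 + 5 + 7 + 9) / 5 = 5.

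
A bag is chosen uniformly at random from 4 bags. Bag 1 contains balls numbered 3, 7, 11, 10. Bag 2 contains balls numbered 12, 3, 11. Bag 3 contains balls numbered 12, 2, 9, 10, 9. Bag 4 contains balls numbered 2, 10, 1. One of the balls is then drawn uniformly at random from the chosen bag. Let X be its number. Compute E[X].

583/80

E[X | bag 1] = (3+7+11+10)/4 = 31/4.
E[X | bag 2] = (12+3+11)/3 = 26/3.
E[X | bag 3] = (12+2+9+10+9)/5 = 42/5.
E[X | bag 4] = (2+10+1)/3 = 13/3.
E[X] = (1/4)·(31/4) + (1/4)·(26/3) + (1/4)·(42/5) + (1/4)·(13/3) = 583/80.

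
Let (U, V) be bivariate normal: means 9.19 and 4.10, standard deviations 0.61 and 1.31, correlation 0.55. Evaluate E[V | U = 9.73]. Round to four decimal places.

For a bivariate normal, E[V | U=x] = μ_V + ρ·(σ_V/σ_U)·(x − μ_U).
E[V | U=9.73] = 4.10 + (0.55)·(1.31/0.61)·(9.73 − (9.19)) = 4.10 + (1.1811)·(0.54) = 4.7378.

4.7378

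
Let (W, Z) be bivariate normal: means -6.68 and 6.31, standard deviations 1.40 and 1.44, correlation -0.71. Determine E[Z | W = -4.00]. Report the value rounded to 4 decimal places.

4.3528

E[Z | W=x] = μ_Z + ρ(σ_Z/σ_W)(x − μ_W) for jointly normal variables.
E[Z | W=-4.00] = 6.31 + (-0.71)·(1.44/1.40)·(-4.00 − (-6.68)) = 6.31 + (-0.73029)·(2.68) = 4.3528.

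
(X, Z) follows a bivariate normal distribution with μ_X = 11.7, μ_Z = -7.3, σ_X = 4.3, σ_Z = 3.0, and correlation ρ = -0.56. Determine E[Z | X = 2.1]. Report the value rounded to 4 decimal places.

-3.5493

For a bivariate normal, E[Z | X=x] = μ_Z + ρ·(σ_Z/σ_X)·(x − μ_X).
E[Z | X=2.1] = -7.3 + (-0.56)·(3.0/4.3)·(2.1 − (11.7)) = -7.3 + (-0.3907)·(-9.6) = -3.5493.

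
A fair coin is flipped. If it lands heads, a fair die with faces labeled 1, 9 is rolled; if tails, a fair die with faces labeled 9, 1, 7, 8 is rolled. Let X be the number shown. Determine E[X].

E[X | heads] = (1+9)/2 = 5.
E[X | tails] = (9+1+7+8)/4 = 25/4.
E[X] = (1/2)·(5) + (1/2)·(25/4) = 45/8.

45/8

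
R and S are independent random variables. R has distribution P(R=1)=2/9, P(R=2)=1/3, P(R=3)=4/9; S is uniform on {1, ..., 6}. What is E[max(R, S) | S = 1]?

P(S = 1) = 1/6.
Summing max(R,S)·P(x,y) over outcomes with S = 1 gives 10/27.
E[max(R, S) | S = 1] = (10/27) / (1/6) = 20/9.

20/9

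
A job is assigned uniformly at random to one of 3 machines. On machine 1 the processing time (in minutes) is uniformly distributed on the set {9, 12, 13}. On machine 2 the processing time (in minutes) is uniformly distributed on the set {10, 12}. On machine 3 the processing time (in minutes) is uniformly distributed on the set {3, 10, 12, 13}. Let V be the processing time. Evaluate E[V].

191/18

E[V | machine 1] = (9+12+13)/3 = 34/3.
E[V | machine 2] = (10+12)/2 = 11.
E[V | machine 3] = (3+10+12+13)/4 = 19/2.
E[V] = (1/3)·(34/3) + (1/3)·(11) + (1/3)·(19/2) = 191/18.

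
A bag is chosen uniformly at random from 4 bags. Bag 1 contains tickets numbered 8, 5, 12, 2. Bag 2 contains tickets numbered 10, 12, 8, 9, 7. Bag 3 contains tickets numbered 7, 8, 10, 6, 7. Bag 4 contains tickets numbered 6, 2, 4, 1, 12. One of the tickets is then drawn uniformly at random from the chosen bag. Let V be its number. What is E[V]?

E[V | bag 1] = (8+5+12+2)/4 = 27/4.
E[V | bag 2] = (10+12+8+9+7)/5 = 46/5.
E[V | bag 3] = (7+8+10+6+7)/5 = 38/5.
E[V | bag 4] = (6+2+4+1+12)/5 = 5.
E[V] = (1/4)·(27/4) + (1/4)·(46/5) + (1/4)·(38/5) + (1/4)·(5) = 571/80.

571/80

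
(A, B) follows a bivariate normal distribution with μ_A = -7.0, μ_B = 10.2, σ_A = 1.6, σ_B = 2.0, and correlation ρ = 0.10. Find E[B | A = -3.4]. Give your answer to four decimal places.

E[B | A=x] = μ_B + ρ(σ_B/σ_A)(x − μ_A) for jointly normal variables.
E[B | A=-3.4] = 10.2 + (0.10)·(2.0/1.6)·(-3.4 − (-7.0)) = 10.2 + (0.125)·(3.6) = 10.6500.

10.6500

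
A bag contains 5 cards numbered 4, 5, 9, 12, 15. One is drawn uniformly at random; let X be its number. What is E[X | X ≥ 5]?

41/4

P(X ≥ 5) = 4/5.
Σ over the event: 5·1/5 + 9·1/5 + 12·1/5 + 15·1/5 = 41/5.
E[X | X ≥ 5] = (41/5) / (4/5) = 41/4.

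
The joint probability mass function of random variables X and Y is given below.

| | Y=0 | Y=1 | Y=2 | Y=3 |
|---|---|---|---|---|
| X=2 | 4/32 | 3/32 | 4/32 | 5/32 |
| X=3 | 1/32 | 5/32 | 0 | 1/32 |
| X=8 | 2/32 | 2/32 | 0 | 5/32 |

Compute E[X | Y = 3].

53/11

P(Y = 3) = 11/32.
Σ X·P over the event = 2·(5/32) + 3·(1/32) + 8·(5/32) = 53/32.
E[X | Y = 3] = (53/32) / (11/32) = 53/11.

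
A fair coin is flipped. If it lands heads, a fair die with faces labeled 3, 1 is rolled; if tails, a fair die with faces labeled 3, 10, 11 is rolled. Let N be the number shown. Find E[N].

E[N | heads] = (3+1)/2 = 2.
E[N | tails] = (3+10+11)/3 = 8.
E[N] = (1/2)·(2) + (1/2)·(8) = 5.

5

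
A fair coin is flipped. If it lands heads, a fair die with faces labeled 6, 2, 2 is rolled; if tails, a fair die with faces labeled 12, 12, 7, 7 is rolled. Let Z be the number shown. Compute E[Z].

E[Z | heads] = (6+2+2)/3 = 10/3.
E[Z | tails] = (12+12+7+7)/4 = 19/2.
E[Z] = (1/2)·(10/3) + (1/2)·(19/2) = 77/12.

77/12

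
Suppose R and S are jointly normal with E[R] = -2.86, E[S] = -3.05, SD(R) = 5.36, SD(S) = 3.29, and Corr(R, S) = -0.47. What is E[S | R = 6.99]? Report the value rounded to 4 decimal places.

-5.8916

E[S | R=x] = μ_S + ρ(σ_S/σ_R)(x − μ_R) for jointly normal variables.
E[S | R=6.99] = -3.05 + (-0.47)·(3.29/5.36)·(6.99 − (-2.86)) = -3.05 + (-0.28849)·(9.85) = -5.8916.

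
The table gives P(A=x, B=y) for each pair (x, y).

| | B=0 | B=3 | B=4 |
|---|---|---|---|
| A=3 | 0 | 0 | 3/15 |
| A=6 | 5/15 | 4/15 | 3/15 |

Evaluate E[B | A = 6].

2

P(A = 6) = 4/5.
Σ B·P over the event = 0·(5/15) + 3·(4/15) + 4·(3/15) = 8/5.
E[B | A = 6] = (8/5) / (4/5) = 2.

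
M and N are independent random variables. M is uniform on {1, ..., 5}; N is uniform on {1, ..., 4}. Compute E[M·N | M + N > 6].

P(M + N > 6) = 3/10.
Summing MN·P(x,y) over outcomes with M + N > 6 gives 17/4.
E[M·N | M + N > 6] = (17/4) / (3/10) = 85/6.

85/6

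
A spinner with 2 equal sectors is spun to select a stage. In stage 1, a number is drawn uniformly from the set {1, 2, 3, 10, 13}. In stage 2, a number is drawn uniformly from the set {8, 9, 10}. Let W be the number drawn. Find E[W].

E[W | stage 1] = (1+2+3+10+13)/5 = 29/5.
E[W | stage 2] = (8+9+10)/3 = 9.
E[W] = (1/2)·(29/5) + (1/2)·(9) = 37/5.

37/5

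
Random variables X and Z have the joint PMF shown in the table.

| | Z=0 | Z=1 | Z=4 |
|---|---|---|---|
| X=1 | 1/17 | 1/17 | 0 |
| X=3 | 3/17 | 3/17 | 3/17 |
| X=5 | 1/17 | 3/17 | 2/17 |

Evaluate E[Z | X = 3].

P(X = 3) = 9/17.
Σ Z·P over the event = 0·(3/17) + 1·(3/17) + 4·(3/17) = 15/17.
E[Z | X = 3] = (15/17) / (9/17) = 5/3.

5/3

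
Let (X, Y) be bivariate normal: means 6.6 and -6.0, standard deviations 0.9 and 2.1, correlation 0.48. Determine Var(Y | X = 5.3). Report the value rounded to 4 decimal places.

3.3939

For a bivariate normal, Var(Y | X=x) = σ_Y²(1 − ρ²).
Var(Y | X=5.3) = (2.1)²·(1 − (0.48)²) = 4.41·0.7696 = 3.3939.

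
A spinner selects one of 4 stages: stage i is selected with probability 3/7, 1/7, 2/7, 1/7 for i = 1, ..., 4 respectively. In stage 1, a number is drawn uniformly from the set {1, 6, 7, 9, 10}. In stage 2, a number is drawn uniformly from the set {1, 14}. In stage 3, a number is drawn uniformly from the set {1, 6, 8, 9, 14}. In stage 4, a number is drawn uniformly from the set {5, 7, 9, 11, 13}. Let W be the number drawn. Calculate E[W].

103/14

E[W | stage 1] = (1+6+7+9+10)/5 = 33/5.
E[W | stage 2] = (1+14)/2 = 15/2.
E[W | stage 3] = (1+6+8+9+14)/5 = 38/5.
E[W | stage 4] = (5+7+9+11+13)/5 = 9.
E[W] = (3/7)·(33/5) + (1/7)·(15/2) + (2/7)·(38/5) + (1/7)·(9) = 103/14.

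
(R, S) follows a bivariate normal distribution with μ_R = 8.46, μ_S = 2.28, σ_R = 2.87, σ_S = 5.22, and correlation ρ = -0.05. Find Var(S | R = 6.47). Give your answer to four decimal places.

For a bivariate normal, Var(S | R=x) = σ_S²(1 − ρ²).
Var(S | R=6.47) = (5.22)²·(1 − (-0.05)²) = 27.2484·0.9975 = 27.1803.

27.1803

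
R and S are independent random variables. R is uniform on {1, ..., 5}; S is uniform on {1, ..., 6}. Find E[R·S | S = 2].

P(S = 2) = 1/6.
Summing RS·P(x,y) over outcomes with S = 2 gives 1.
E[R·S | S = 2] = (1) / (1/6) = 6.

6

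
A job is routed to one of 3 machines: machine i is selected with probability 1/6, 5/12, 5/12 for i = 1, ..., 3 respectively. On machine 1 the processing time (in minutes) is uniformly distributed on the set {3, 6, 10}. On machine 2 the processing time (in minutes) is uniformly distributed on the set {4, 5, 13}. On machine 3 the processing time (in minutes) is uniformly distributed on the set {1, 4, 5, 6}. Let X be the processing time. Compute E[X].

52/9

E[X | machine 1] = (3+6+10)/3 = 19/3.
E[X | machine 2] = (4+5+13)/3 = 22/3.
E[X | machine 3] = (1+4+5+6)/4 = 4.
E[X] = (1/6)·(19/3) + (5/12)·(22/3) + (5/12)·(4) = 52/9.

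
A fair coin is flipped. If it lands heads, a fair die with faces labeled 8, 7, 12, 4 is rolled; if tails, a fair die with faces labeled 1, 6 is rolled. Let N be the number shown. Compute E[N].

45/8

E[N | heads] = (8+7+12+4)/4 = 31/4.
E[N | tails] = (1+6)/2 = 7/2.
By the law of total expectation,
E[N] = (1/2)·(31/4) + (1/2)·(7/2) = 45/8.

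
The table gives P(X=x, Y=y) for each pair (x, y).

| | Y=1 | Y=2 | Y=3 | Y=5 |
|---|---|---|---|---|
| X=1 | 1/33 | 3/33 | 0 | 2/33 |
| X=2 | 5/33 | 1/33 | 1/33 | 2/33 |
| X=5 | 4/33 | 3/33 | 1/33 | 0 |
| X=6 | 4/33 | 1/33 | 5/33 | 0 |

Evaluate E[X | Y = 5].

P(Y = 5) = 4/33.
Σ X·P over the event = 1·(2/33) + 2·(2/33) = 2/11.
E[X | Y = 5] = (2/11) / (4/33) = 3/2.

3/2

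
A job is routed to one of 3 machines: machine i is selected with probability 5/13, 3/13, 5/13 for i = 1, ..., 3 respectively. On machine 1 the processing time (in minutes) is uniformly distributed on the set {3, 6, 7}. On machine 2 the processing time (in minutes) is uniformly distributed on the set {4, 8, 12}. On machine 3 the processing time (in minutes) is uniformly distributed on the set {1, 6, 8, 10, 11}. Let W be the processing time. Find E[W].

20/3

E[W | machine 1] = (3+6+7)/3 = 16/3.
E[W | machine 2] = (4+8+12)/3 = 8.
E[W | machine 3] = (1+6+8+10+11)/5 = 36/5.
E[W] = (5/13)·(16/3) + (3/13)·(8) + (5/13)·(36/5) = 20/3.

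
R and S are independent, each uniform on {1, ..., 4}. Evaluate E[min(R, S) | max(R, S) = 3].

9/5

P(max(R, S) = 3) = 5/16.
Summing min(R,S)·P(x,y) over outcomes with max(R, S) = 3 gives 9/16.
E[min(R, S) | max(R, S) = 3] = (9/16) / (5/16) = 9/5.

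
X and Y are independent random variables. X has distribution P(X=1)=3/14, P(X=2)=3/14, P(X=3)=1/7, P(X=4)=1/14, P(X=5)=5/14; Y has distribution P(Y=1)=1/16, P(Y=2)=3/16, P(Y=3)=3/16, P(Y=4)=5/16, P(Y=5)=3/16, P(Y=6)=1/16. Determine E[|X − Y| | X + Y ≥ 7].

P(X + Y ≥ 7) = 15/28.
Summing |X−Y|·P(x,y) over outcomes with X + Y ≥ 7 gives 195/224.
E[|X − Y| | X + Y ≥ 7] = (195/224) / (15/28) = 13/8.

13/8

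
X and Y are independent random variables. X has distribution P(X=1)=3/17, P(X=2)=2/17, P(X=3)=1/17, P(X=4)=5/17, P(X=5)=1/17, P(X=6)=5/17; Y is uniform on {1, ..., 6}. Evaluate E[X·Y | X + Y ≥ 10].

625/22

P(X + Y ≥ 10) = 11/51.
Summing XY·P(x,y) over outcomes with X + Y ≥ 10 gives 625/102.
E[X·Y | X + Y ≥ 10] = (625/102) / (11/51) = 625/22.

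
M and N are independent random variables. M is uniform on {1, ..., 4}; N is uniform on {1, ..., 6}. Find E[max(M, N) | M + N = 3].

Outcomes with M + N = 3: (1,2), (2,1), each with probability 1/24.
E[max(M, N) | M + N = 3] = (2 + 2) / 2 = 2.

2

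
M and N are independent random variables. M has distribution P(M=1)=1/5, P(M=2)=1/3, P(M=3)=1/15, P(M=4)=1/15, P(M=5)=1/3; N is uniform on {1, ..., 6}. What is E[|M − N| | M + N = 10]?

1/3

P(M + N = 10) = 1/15.
Summing |M−N|·P(x,y) over outcomes with M + N = 10 gives 1/45.
E[|M − N| | M + N = 10] = (1/45) / (1/15) = 1/3.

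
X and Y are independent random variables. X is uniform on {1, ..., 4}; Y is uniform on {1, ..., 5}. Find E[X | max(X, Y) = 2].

5/3

P(max(X, Y) = 2) = 3/20.
Summing X·P(x,y) over outcomes with max(X, Y) = 2 gives 1/4.
E[X | max(X, Y) = 2] = (1/4) / (3/20) = 5/3.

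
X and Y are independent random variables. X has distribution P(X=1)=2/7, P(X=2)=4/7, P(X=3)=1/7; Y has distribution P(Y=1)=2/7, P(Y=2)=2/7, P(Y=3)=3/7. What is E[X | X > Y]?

P(X > Y) = 12/49.
Summing X·P(x,y) over outcomes with X > Y gives 4/7.
E[X | X > Y] = (4/7) / (12/49) = 7/3.

7/3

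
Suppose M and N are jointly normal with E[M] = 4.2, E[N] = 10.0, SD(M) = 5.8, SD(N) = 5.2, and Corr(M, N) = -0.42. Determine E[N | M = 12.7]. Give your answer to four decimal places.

For a bivariate normal, E[N | M=x] = μ_N + ρ·(σ_N/σ_M)·(x − μ_M).
E[N | M=12.7] = 10.0 + (-0.42)·(5.2/5.8)·(12.7 − (4.2)) = 10.0 + (-0.37655)·(8.5) = 6.7993.

6.7993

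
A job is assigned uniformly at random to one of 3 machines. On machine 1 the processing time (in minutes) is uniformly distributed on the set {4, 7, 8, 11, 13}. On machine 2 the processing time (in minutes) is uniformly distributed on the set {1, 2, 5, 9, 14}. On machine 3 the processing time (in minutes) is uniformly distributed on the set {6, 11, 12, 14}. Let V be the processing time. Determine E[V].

E[V | machine 1] = (4+7+8+11+13)/5 = 43/5.
E[V | machine 2] = (1+2+5+9+14)/5 = 31/5.
E[V | machine 3] = (6+11+12+14)/4 = 43/4.
By the law of total expectation,
E[V] = (1/3)·(43/5) + (1/3)·(31/5) + (1/3)·(43/4) = 511/60.

511/60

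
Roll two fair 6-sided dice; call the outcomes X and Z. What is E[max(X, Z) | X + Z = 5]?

7/2

Outcomes with X + Z = 5: (1,4), (2,3), (3,2), (4,1), each with probability 1/36.
E[max(X, Z) | X + Z = 5] = (4 + 3 + 3 + 4) / 4 = 7/2.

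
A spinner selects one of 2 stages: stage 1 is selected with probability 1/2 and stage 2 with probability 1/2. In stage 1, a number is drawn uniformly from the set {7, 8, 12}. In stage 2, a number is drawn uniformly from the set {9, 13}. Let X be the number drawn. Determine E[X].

E[X | stage 1] = (7+8+12)/3 = 9.
E[X | stage 2] = (9+13)/2 = 11.
By the law of total expectation,
E[X] = (1/2)·(9) + (1/2)·(11) = 10.

10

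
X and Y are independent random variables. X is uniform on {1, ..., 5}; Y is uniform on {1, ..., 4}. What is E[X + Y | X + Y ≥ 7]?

P(X + Y ≥ 7) = 3/10.
Summing (X+Y)·P(x,y) over outcomes with X + Y ≥ 7 gives 23/10.
E[X + Y | X + Y ≥ 7] = (23/10) / (3/10) = 23/3.

23/3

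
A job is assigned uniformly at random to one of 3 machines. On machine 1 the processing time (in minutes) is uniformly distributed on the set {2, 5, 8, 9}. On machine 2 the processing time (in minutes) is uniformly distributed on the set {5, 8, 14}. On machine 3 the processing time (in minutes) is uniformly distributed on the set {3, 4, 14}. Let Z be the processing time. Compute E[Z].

22/3

E[Z | machine 1] = (2+5+8+9)/4 = 6.
E[Z | machine 2] = (5+8+14)/3 = 9.
E[Z | machine 3] = (3+4+14)/3 = 7.
E[Z] = (1/3)·(6) + (1/3)·(9) + (1/3)·(7) = 22/3.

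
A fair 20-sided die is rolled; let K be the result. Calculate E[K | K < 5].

Given K < 5, K is equally likely to be any of {1, 2, 3, 4}.
E[K | K < 5] = (1 + 2 + 3 + 4) / 4 = 5/2.

5/2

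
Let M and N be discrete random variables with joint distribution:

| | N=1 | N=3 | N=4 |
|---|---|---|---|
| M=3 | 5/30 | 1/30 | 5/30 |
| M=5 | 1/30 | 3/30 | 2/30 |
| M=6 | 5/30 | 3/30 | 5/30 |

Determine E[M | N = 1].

P(N = 1) = 11/30.
Σ M·P over the event = 3·(5/30) + 5·(1/30) + 6·(5/30) = 5/3.
E[M | N = 1] = (5/3) / (11/30) = 50/11.

50/11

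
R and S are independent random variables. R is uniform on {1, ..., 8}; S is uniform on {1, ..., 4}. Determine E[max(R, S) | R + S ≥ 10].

Outcomes with R + S ≥ 10: (6,4), (7,3), (7,4), (8,2), (8,3), (8,4), each with probability 1/32.
E[max(R, S) | R + S ≥ 10] = (6 + 7 + 7 + 8 + 8 + 8) / 6 = 22/3.

22/3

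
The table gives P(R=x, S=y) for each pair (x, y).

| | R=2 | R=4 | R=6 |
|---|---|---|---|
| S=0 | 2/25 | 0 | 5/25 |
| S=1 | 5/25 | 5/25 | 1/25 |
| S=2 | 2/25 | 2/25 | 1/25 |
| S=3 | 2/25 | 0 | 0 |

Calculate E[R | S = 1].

36/11

P(S = 1) = 11/25.
Σ R·P over the event = 2·(5/25) + 4·(5/25) + 6·(1/25) = 36/25.
E[R | S = 1] = (36/25) / (11/25) = 36/11.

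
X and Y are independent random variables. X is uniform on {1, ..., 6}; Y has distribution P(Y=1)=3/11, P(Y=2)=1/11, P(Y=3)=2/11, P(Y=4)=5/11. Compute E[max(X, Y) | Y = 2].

P(Y = 2) = 1/11.
Summing max(X,Y)·P(x,y) over outcomes with Y = 2 gives 1/3.
E[max(X, Y) | Y = 2] = (1/3) / (1/11) = 11/3.

11/3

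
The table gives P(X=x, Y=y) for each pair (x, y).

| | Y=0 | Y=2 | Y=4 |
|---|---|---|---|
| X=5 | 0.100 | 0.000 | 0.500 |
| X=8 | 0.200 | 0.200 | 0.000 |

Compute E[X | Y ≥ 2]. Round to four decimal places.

P(Y ≥ 2) = 0.700.
Σ X·P over the event = 5·(0.500) + 8·(0.200) = 4.100.
E[X | Y ≥ 2] = (4.100) / (0.700) = 5.8571.

5.8571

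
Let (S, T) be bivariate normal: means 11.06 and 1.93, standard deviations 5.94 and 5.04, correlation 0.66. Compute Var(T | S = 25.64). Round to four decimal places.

14.3367

For a bivariate normal, Var(T | S=x) = σ_T²(1 − ρ²).
Var(T | S=25.64) = (5.04)²·(1 − (0.66)²) = 25.4016·0.5644 = 14.3367.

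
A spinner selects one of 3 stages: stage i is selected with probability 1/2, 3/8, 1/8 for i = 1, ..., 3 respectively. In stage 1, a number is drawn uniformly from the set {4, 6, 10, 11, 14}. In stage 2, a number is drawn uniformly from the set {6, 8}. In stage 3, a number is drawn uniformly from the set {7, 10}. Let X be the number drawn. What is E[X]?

E[X | stage 1] = (4+6+10+11+14)/5 = 9.
E[X | stage 2] = (6+8)/2 = 7.
E[X | stage 3] = (7+10)/2 = 17/2.
By the law of total expectation,
E[X] = (1/2)·(9) + (3/8)·(7) + (1/8)·(17/2) = 131/16.

131/16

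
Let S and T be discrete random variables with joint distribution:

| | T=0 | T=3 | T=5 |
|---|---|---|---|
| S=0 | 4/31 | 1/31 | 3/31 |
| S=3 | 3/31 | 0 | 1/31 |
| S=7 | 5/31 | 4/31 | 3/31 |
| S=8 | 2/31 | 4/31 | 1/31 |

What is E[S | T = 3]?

P(T = 3) = 9/31.
Σ S·P over the event = 0·(1/31) + 7·(4/31) + 8·(4/31) = 60/31.
E[S | T = 3] = (60/31) / (9/31) = 20/3.

20/3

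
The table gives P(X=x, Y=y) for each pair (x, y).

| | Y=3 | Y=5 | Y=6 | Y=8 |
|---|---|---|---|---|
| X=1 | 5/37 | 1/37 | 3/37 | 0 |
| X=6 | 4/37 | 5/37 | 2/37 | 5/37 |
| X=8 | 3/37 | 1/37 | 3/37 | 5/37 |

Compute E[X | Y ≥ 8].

P(Y ≥ 8) = 10/37.
Summing X·P(X=x,Y=y) over the conditioning event gives 70/37.
E[X | Y ≥ 8] = (70/37) / (10/37) = 7.

7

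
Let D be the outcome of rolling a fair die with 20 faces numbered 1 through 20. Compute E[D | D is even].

11

Given D is even, D is equally likely to be any of {2, 4, 6, 8, 10, 12, 14, 16, 18, 20}.
E[D | D is even] = (2 + 4 + 6 + 8 + 10 + 12 + 14 + 16 + 18 + 20) / 10 = 11.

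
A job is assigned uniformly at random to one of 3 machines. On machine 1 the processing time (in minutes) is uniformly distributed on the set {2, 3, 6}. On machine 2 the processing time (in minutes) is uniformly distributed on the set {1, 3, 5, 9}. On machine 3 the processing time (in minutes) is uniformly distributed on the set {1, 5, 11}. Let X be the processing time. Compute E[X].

E[X | machine 1] = (2+3+6)/3 = 11/3.
E[X | machine 2] = (1+3+5+9)/4 = 9/2.
E[X | machine 3] = (1+5+11)/3 = 17/3.
By the law of total expectation,
E[X] = (1/3)·(11/3) + (1/3)·(9/2) + (1/3)·(17/3) = 83/18.

83/18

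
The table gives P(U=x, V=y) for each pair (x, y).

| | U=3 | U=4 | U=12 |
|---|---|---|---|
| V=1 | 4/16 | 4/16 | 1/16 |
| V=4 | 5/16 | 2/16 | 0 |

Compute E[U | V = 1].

40/9

P(V = 1) = 9/16.
Σ U·P over the event = 3·(4/16) + 4·(4/16) + 12·(1/16) = 5/2.
E[U | V = 1] = (5/2) / (9/16) = 40/9.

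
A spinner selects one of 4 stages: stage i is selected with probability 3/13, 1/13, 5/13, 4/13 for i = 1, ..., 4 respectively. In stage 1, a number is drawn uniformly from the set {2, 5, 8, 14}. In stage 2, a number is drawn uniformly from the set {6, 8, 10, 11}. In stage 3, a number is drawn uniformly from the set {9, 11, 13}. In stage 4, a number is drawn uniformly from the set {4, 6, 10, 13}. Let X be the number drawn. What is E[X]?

237/26

E[X | stage 1] = (2+5+8+14)/4 = 29/4.
E[X | stage 2] = (6+8+10+11)/4 = 35/4.
E[X | stage 3] = (9+11+13)/3 = 11.
E[X | stage 4] = (4+6+10+13)/4 = 33/4.
E[X] = (3/13)·(29/4) + (1/13)·(35/4) + (5/13)·(11) + (4/13)·(33/4) = 237/26.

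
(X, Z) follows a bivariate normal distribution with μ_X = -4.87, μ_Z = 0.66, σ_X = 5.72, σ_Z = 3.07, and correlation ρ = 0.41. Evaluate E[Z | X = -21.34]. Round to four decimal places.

E[Z | X=x] = μ_Z + ρ(σ_Z/σ_X)(x − μ_X) for jointly normal variables.
E[Z | X=-21.34] = 0.66 + (0.41)·(3.07/5.72)·(-21.34 − (-4.87)) = 0.66 + (0.220052)·(-16.47) = -2.9643.

-2.9643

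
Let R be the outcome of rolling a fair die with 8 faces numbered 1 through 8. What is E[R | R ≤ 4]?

5/2

Given R ≤ 4, R is equally likely to be any of {1, 2, 3, 4}.
E[R | R ≤ 4] = (1 + 2 + 3 + 4) / 4 = 5/2.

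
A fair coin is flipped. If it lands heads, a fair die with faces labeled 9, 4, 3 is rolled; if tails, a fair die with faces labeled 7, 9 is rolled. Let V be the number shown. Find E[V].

E[V | heads] = (9+4+3)/3 = 16/3.
E[V | tails] = (7+9)/2 = 8.
E[V] = (1/2)·(16/3) + (1/2)·(8) = 20/3.

20/3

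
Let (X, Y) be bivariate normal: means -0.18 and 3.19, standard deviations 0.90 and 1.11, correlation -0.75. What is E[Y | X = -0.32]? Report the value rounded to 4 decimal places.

3.3195

E[Y | X=x] = μ_Y + ρ(σ_Y/σ_X)(x − μ_X) for jointly normal variables.
E[Y | X=-0.32] = 3.19 + (-0.75)·(1.11/0.90)·(-0.32 − (-0.18)) = 3.19 + (-0.925)·(-0.14) = 3.3195.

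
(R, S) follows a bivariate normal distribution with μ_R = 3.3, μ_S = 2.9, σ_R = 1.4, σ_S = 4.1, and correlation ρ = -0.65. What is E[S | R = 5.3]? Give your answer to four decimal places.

-0.9071

E[S | R=x] = μ_S + ρ(σ_S/σ_R)(x − μ_R) for jointly normal variables.
E[S | R=5.3] = 2.9 + (-0.65)·(4.1/1.4)·(5.3 − (3.3)) = 2.9 + (-1.90357)·(2) = -0.9071.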